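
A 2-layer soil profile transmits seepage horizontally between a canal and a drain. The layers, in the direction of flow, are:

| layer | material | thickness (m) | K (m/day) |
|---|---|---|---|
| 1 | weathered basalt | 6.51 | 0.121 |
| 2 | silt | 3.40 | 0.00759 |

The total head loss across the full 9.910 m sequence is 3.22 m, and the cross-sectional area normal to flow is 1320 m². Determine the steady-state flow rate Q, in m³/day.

Flow is perpendicular to layering, so the layers act in series and the equivalent K is the thickness-weighted harmonic mean.
Total thickness L = 6.51 + 3.40 = 9.910 m.
Σ(b_i/K_i) = 6.51/0.121 + 3.40/0.00759 = 501.8 d.
K_eq = L / Σ(b_i/K_i) = 9.910 / 501.8 = 0.01975 m/day.
Q = K_eq · A · (Δh/L) = 0.01975 × 1320 × (3.22/9.910) = 8.471 m³/day.

8.47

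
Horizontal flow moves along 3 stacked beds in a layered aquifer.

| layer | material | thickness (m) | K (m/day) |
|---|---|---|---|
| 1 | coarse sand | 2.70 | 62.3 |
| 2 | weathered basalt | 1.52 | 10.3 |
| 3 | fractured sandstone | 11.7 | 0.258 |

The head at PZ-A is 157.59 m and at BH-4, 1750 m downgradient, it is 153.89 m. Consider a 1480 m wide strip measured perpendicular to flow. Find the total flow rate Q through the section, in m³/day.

585

Flow is parallel to layering, so each bed carries its own Darcy discharge and the transmissivities add.
Σ(K_i·b_i) = 62.3×2.70 + 10.3×1.52 + 0.258×11.7 = 186.9 m²/day.
Hydraulic gradient i = (157.59 − 153.89) / 1750 = 3.7 / 1750 = 0.002114.
Q = Σ(K_i·b_i) · W · i = 186.9 × 1480 × 0.002114 = 584.8 m³/day.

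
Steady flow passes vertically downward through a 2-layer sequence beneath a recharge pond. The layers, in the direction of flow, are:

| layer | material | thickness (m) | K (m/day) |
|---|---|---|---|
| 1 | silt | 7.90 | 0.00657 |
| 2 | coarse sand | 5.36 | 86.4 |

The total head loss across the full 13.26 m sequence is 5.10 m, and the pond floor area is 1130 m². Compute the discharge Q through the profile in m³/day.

4.79

Flow is perpendicular to layering, so the layers act in series and the equivalent K is the thickness-weighted harmonic mean.
Total thickness L = 7.90 + 5.36 = 13.26 m.
Σ(b_i/K_i) = 7.90/0.00657 + 5.36/86.4 = 1202 d.
K_eq = L / Σ(b_i/K_i) = 13.26 / 1202 = 0.01103 m/day.
Q = K_eq · A · (Δh/L) = 0.01103 × 1130 × (5.10/13.26) = 4.793 m³/day.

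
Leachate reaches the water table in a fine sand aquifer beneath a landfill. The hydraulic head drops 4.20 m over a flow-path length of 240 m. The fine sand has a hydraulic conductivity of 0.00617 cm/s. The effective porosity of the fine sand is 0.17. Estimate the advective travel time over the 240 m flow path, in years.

1.20

Convert K: 0.00617 cm/s × 864 = 5.331 m/day.
Hydraulic gradient i = Δh / L = 4.20 / 240 = 0.01750.
Darcy flux q = K · i = 5.331 × 0.01750 = 0.09329 m/day.
Seepage velocity v = q / n_e = 0.09329 / 0.17 = 0.5488 m/day.
Travel time t = L / v = 240 / 0.5488 = 437.3 days = 1.197 years.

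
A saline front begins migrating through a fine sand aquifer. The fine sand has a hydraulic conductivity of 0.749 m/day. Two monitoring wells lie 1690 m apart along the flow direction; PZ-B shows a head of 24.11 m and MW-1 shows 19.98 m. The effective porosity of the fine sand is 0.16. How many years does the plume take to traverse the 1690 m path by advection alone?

Hydraulic gradient i = (24.11 − 19.98) / 1690 = 4.13 / 1690 = 0.002444.
Darcy flux q = K · i = 0.7490 × 0.002444 = 0.001830 m/day.
Seepage velocity v = q / n_e = 0.001830 / 0.16 = 0.01144 m/day.
Travel time t = L / v = 1690 / 0.01144 = 1.477e+05 days = 404.5 years.

404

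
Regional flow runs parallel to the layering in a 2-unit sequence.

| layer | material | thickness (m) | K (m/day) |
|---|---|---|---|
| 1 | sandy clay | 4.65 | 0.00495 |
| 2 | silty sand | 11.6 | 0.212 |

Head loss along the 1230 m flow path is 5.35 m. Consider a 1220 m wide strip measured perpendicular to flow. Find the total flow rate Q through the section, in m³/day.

Flow is parallel to layering, so each bed carries its own Darcy discharge and the transmissivities add.
Σ(K_i·b_i) = 0.00495×4.65 + 0.212×11.6 = 2.482 m²/day.
Hydraulic gradient i = Δh / L = 5.35 / 1230 = 0.004350.
Q = Σ(K_i·b_i) · W · i = 2.482 × 1220 × 0.004350 = 13.17 m³/day.

13.2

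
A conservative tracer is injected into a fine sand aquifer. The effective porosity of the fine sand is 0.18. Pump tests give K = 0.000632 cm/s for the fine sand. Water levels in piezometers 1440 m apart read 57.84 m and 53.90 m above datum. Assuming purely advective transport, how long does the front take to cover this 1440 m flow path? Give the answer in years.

475

Convert K: 0.000632 cm/s × 864 = 0.5460 m/day.
Hydraulic gradient i = (57.84 − 53.90) / 1440 = 3.94 / 1440 = 0.002736.
Darcy flux q = K · i = 0.5460 × 0.002736 = 0.001494 m/day.
Seepage velocity v = q / n_e = 0.001494 / 0.18 = 0.008300 m/day.
Travel time t = L / v = 1440 / 0.008300 = 1.735e+05 days = 475.0 years.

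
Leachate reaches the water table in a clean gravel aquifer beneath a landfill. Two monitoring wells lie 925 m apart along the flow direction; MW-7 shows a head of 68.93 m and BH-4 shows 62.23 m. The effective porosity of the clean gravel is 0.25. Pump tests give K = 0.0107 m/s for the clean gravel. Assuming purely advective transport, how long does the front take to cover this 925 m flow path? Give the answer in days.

34.5

Convert K: 0.0107 m/s × 86400 = 924.5 m/day.
Hydraulic gradient i = (68.93 − 62.23) / 925 = 6.7 / 925 = 0.007243.
Darcy flux q = K · i = 924.5 × 0.007243 = 6.696 m/day.
Seepage velocity v = q / n_e = 6.696 / 0.25 = 26.78 m/day.
Travel time t = L / v = 925 / 26.78 = 34.53 days.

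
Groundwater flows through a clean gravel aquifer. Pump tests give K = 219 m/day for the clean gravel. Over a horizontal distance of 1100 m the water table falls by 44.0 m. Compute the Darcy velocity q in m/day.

Hydraulic gradient i = Δh / L = 44.0 / 1100 = 0.04000.
Specific discharge q = K · i = 219.0 × 0.04000 = 8.760 m/day.

8.76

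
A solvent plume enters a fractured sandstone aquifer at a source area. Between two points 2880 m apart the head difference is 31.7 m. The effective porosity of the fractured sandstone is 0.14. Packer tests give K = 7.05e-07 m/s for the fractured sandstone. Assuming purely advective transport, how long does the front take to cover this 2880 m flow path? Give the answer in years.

1650

Convert K: 7.05e-07 m/s × 86400 = 0.06091 m/day.
Hydraulic gradient i = Δh / L = 31.7 / 2880 = 0.01101.
Darcy flux q = K · i = 0.06091 × 0.01101 = 0.0006705 m/day.
Seepage velocity v = q / n_e = 0.0006705 / 0.14 = 0.004789 m/day.
Travel time t = L / v = 2880 / 0.004789 = 6.014e+05 days = 1646 years.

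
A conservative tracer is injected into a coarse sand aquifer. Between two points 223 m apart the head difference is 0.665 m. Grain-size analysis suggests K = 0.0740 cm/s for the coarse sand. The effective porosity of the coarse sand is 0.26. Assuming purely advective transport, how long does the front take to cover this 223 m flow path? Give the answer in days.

304

Convert K: 0.0740 cm/s × 864 = 63.94 m/day.
Hydraulic gradient i = Δh / L = 0.665 / 223 = 0.002982.
Darcy flux q = K · i = 63.94 × 0.002982 = 0.1907 m/day.
Seepage velocity v = q / n_e = 0.1907 / 0.26 = 0.7333 m/day.
Travel time t = L / v = 223 / 0.7333 = 304.1 days.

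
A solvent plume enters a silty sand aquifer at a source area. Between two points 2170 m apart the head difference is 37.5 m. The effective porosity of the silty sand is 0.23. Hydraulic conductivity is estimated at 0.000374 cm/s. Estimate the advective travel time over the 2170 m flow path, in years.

245

Convert K: 0.000374 cm/s × 864 = 0.3231 m/day.
Hydraulic gradient i = Δh / L = 37.5 / 2170 = 0.01728.
Darcy flux q = K · i = 0.3231 × 0.01728 = 0.005584 m/day.
Seepage velocity v = q / n_e = 0.005584 / 0.23 = 0.02428 m/day.
Travel time t = L / v = 2170 / 0.02428 = 89378 days = 244.7 years.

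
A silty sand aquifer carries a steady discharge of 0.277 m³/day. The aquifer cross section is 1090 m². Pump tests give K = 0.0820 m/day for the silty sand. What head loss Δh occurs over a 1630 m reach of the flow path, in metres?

5.05

From Q = K·A·i, i = Q / (K·A) = 0.277 / (0.08200 × 1090) = 0.003099.
Head loss Δh = i · L = 0.003099 × 1630 = 5.052 m.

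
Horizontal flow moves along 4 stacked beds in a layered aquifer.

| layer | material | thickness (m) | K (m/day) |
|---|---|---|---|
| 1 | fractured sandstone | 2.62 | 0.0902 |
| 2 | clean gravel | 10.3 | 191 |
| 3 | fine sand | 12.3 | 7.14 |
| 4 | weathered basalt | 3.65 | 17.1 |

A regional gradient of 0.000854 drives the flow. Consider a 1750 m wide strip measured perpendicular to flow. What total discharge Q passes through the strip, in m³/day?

Flow is parallel to layering, so each bed carries its own Darcy discharge and the transmissivities add.
Σ(K_i·b_i) = 0.0902×2.62 + 191×10.3 + 7.14×12.3 + 17.1×3.65 = 2118 m²/day.
Hydraulic gradient i = 0.000854.
Q = Σ(K_i·b_i) · W · i = 2118 × 1750 × 0.0008540 = 3165 m³/day.

3170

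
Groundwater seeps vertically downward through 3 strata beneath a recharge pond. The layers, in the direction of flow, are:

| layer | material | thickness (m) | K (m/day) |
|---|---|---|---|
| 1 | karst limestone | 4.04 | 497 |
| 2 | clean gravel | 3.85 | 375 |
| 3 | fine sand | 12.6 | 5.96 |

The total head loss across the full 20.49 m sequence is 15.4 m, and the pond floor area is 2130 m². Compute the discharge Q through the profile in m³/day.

Flow is perpendicular to layering, so the layers act in series and the equivalent K is the thickness-weighted harmonic mean.
Total thickness L = 4.04 + 3.85 + 12.6 = 20.49 m.
Σ(b_i/K_i) = 4.04/497 + 3.85/375 + 12.6/5.96 = 2.132 d.
K_eq = L / Σ(b_i/K_i) = 20.49 / 2.132 = 9.608 m/day.
Q = K_eq · A · (Δh/L) = 9.608 × 2130 × (15.4/20.49) = 15382 m³/day.

15400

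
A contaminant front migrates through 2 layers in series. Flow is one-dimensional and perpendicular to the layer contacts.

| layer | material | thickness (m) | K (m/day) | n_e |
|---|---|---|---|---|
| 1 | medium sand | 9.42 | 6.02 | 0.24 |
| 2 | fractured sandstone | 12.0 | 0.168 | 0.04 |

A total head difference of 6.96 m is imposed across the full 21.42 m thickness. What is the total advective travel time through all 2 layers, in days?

With flow normal to the layers, continuity requires the same specific discharge q through every layer.
Σ(b_i/K_i) = 9.42/6.02 + 12.0/0.168 = 72.99 d.
q = Δh / Σ(b_i/K_i) = 6.96 / 72.99 = 0.09535 m/day.
In each layer the seepage velocity is v_i = q/n_i, so the layer transit time is t_i = b_i·n_i / q:
  layer 1 (medium sand): t_1 = 9.42 × 0.24 / 0.09535 = 23.71 d
  layer 2 (fractured sandstone): t_2 = 12.0 × 0.04 / 0.09535 = 5.034 d
Total t = Σ t_i = 28.74 days.

28.7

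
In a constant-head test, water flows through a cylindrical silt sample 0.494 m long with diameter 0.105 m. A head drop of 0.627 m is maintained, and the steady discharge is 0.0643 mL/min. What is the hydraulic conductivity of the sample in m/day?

0.00842

Cross-sectional area A = π·(d/2)² = π × (0.105/2)² = 0.008659 m².
Convert discharge: 0.0643 mL/min = 1.072e-09 m³/s.
Darcy's law rearranged: K = Q·L / (A·Δh) = 1.072e-09 × 0.494 / (0.008659 × 0.627) = 9.751e-08 m/s = 0.008425 m/day.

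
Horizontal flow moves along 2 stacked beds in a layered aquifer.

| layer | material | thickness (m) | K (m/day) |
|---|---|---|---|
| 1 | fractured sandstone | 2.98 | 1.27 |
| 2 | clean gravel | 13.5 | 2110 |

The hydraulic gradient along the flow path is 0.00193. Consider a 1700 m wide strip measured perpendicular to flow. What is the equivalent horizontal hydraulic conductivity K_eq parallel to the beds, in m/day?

Flow is parallel to layering, so each bed carries its own Darcy discharge and the transmissivities add.
Σ(K_i·b_i) = 1.27×2.98 + 2110×13.5 = 28489 m²/day.
Total thickness b = 16.48 m, so K_eq = Σ(K_i·b_i)/b = 1729 m/day.

1730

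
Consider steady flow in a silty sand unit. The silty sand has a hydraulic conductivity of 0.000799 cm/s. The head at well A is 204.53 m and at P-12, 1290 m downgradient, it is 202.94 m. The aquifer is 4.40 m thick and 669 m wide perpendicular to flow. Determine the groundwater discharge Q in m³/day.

2.50

Convert K: 0.000799 cm/s × 864 = 0.6903 m/day.
Cross-sectional area A = 669 × 4.40 = 2944 m².
Hydraulic gradient i = (204.53 − 202.94) / 1290 = 1.59 / 1290 = 0.001233.
Darcy's law: Q = K · A · i = 0.6903 × 2944 × 0.001233 = 2.505 m³/day.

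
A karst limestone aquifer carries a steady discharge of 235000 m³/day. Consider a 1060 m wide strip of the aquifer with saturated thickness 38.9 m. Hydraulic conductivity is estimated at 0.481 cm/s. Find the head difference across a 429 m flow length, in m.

5.88

Convert K: 0.481 cm/s × 864 = 415.6 m/day.
Cross-sectional area A = 1060 × 38.9 = 41234 m².
From Q = K·A·i, i = Q / (K·A) = 235000 / (415.6 × 41234) = 0.01371.
Head loss Δh = i · L = 0.01371 × 429 = 5.883 m.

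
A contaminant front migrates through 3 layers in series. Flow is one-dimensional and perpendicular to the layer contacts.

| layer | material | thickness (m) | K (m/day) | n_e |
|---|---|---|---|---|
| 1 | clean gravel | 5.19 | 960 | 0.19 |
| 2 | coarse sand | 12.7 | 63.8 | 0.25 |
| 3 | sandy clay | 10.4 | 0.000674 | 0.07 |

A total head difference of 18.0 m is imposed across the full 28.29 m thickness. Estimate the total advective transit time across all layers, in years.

11.5

With flow normal to the layers, continuity requires the same specific discharge q through every layer.
Σ(b_i/K_i) = 5.19/960 + 12.7/63.8 + 10.4/0.000674 = 15430 d.
q = Δh / Σ(b_i/K_i) = 18.0 / 15430 = 0.001167 m/day.
In each layer the seepage velocity is v_i = q/n_i, so the layer transit time is t_i = b_i·n_i / q:
  layer 1 (clean gravel): t_1 = 5.19 × 0.19 / 0.001167 = 845.3 d
  layer 2 (coarse sand): t_2 = 12.7 × 0.25 / 0.001167 = 2722 d
  layer 3 (sandy clay): t_3 = 10.4 × 0.07 / 0.001167 = 624.1 d
Total t = Σ t_i = 4191 days = 11.47 years.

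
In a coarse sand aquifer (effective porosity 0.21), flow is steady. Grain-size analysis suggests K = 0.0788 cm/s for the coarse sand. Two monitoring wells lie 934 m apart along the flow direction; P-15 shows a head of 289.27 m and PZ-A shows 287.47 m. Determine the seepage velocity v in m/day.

Convert K: 0.0788 cm/s × 864 = 68.08 m/day.
Hydraulic gradient i = (289.27 − 287.47) / 934 = 1.8 / 934 = 0.001927.
Darcy flux q = K · i = 68.08 × 0.001927 = 0.1312 m/day.
Seepage velocity v = q / n_e = 0.1312 / 0.21 = 0.6248 m/day.

0.625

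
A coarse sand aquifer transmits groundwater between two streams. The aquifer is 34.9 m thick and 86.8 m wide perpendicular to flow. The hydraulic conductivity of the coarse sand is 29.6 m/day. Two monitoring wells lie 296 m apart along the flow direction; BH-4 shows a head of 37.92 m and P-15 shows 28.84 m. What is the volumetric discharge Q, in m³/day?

Cross-sectional area A = 86.8 × 34.9 = 3029 m².
Hydraulic gradient i = (37.92 − 28.84) / 296 = 9.08 / 296 = 0.03068.
Darcy's law: Q = K · A · i = 29.60 × 3029 × 0.03068 = 2751 m³/day.

2750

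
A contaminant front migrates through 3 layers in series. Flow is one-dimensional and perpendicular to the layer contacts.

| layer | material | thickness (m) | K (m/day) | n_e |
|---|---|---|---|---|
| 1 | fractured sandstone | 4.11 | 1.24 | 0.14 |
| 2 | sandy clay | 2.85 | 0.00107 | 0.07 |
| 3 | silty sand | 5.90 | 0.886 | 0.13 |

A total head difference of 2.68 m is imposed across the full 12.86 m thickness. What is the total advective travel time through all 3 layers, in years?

With flow normal to the layers, continuity requires the same specific discharge q through every layer.
Σ(b_i/K_i) = 4.11/1.24 + 2.85/0.00107 + 5.90/0.886 = 2674 d.
q = Δh / Σ(b_i/K_i) = 2.68 / 2674 = 0.001002 m/day.
In each layer the seepage velocity is v_i = q/n_i, so the layer transit time is t_i = b_i·n_i / q:
  layer 1 (fractured sandstone): t_1 = 4.11 × 0.14 / 0.001002 = 574.0 d
  layer 2 (sandy clay): t_2 = 2.85 × 0.07 / 0.001002 = 199.0 d
  layer 3 (silty sand): t_3 = 5.90 × 0.13 / 0.001002 = 765.1 d
Total t = Σ t_i = 1538 days = 4.211 years.

4.21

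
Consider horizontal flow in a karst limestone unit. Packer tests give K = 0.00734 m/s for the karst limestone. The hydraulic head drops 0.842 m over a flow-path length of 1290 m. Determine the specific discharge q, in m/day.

0.414

Convert K: 0.00734 m/s × 86400 = 634.2 m/day.
Hydraulic gradient i = Δh / L = 0.842 / 1290 = 0.0006527.
Specific discharge q = K · i = 634.2 × 0.0006527 = 0.4139 m/day.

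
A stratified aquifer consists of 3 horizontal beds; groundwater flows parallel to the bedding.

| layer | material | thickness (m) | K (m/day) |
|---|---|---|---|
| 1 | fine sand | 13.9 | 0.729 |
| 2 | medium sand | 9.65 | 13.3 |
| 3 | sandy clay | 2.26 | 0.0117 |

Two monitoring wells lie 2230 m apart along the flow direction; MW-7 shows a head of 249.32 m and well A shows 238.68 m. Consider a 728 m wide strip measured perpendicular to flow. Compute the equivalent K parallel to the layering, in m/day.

Flow is parallel to layering, so each bed carries its own Darcy discharge and the transmissivities add.
Σ(K_i·b_i) = 0.729×13.9 + 13.3×9.65 + 0.0117×2.26 = 138.5 m²/day.
Total thickness b = 25.81 m, so K_eq = Σ(K_i·b_i)/b = 5.366 m/day.

5.37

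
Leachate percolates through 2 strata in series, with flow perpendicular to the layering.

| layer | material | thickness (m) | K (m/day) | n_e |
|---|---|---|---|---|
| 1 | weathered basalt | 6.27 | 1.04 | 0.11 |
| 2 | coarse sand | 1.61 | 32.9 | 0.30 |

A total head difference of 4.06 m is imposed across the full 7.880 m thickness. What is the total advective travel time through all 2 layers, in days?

1.76

With flow normal to the layers, continuity requires the same specific discharge q through every layer.
Σ(b_i/K_i) = 6.27/1.04 + 1.61/32.9 = 6.078 d.
q = Δh / Σ(b_i/K_i) = 4.06 / 6.078 = 0.6680 m/day.
In each layer the seepage velocity is v_i = q/n_i, so the layer transit time is t_i = b_i·n_i / q:
  layer 1 (weathered basalt): t_1 = 6.27 × 0.11 / 0.6680 = 1.032 d
  layer 2 (coarse sand): t_2 = 1.61 × 0.30 / 0.6680 = 0.7230 d
Total t = Σ t_i = 1.756 days.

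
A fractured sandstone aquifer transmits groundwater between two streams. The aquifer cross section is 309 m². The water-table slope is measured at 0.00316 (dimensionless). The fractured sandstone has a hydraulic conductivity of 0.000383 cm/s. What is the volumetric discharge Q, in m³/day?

0.323

Convert K: 0.000383 cm/s × 864 = 0.3309 m/day.
Hydraulic gradient i = 0.00316.
Darcy's law: Q = K · A · i = 0.3309 × 309.0 × 0.003160 = 0.3231 m³/day.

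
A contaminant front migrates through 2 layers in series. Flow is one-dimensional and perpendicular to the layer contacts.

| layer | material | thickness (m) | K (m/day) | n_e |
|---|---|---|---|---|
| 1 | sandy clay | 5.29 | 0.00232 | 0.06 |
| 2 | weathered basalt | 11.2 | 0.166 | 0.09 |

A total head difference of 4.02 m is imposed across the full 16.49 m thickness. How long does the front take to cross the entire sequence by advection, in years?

With flow normal to the layers, continuity requires the same specific discharge q through every layer.
Σ(b_i/K_i) = 5.29/0.00232 + 11.2/0.166 = 2348 d.
q = Δh / Σ(b_i/K_i) = 4.02 / 2348 = 0.001712 m/day.
In each layer the seepage velocity is v_i = q/n_i, so the layer transit time is t_i = b_i·n_i / q:
  layer 1 (sandy clay): t_1 = 5.29 × 0.06 / 0.001712 = 185.4 d
  layer 2 (weathered basalt): t_2 = 11.2 × 0.09 / 0.001712 = 588.7 d
Total t = Σ t_i = 774.0 days = 2.119 years.

2.12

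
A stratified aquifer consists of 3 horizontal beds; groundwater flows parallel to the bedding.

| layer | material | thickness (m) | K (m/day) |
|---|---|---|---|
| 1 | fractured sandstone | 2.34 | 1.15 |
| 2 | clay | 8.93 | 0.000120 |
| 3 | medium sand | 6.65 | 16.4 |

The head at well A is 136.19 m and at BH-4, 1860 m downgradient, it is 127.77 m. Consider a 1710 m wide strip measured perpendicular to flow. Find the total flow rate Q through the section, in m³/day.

Flow is parallel to layering, so each bed carries its own Darcy discharge and the transmissivities add.
Σ(K_i·b_i) = 1.15×2.34 + 0.000120×8.93 + 16.4×6.65 = 111.8 m²/day.
Hydraulic gradient i = (136.19 − 127.77) / 1860 = 8.42 / 1860 = 0.004527.
Q = Σ(K_i·b_i) · W · i = 111.8 × 1710 × 0.004527 = 865.1 m³/day.

865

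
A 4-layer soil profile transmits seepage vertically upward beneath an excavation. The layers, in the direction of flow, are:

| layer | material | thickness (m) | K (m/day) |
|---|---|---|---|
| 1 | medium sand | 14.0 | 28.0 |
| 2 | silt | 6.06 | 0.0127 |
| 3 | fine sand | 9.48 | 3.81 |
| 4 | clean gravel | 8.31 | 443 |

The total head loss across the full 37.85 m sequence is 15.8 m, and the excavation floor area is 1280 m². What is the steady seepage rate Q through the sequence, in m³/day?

Flow is perpendicular to layering, so the layers act in series and the equivalent K is the thickness-weighted harmonic mean.
Total thickness L = 14.0 + 6.06 + 9.48 + 8.31 = 37.85 m.
Σ(b_i/K_i) = 14.0/28.0 + 6.06/0.0127 + 9.48/3.81 + 8.31/443 = 480.2 d.
K_eq = L / Σ(b_i/K_i) = 37.85 / 480.2 = 0.07883 m/day.
Q = K_eq · A · (Δh/L) = 0.07883 × 1280 × (15.8/37.85) = 42.12 m³/day.

42.1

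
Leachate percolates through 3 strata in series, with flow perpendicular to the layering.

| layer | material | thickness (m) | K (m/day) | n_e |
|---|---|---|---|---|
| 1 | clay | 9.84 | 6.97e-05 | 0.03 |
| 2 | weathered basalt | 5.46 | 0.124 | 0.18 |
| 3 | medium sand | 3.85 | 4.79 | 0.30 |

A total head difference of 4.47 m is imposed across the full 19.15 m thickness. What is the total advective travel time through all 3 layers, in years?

210

With flow normal to the layers, continuity requires the same specific discharge q through every layer.
Σ(b_i/K_i) = 9.84/6.97e-05 + 5.46/0.124 + 3.85/4.79 = 1.412e+05 d.
q = Δh / Σ(b_i/K_i) = 4.47 / 1.412e+05 = 3.165e-05 m/day.
In each layer the seepage velocity is v_i = q/n_i, so the layer transit time is t_i = b_i·n_i / q:
  layer 1 (clay): t_1 = 9.84 × 0.03 / 3.165e-05 = 9326 d
  layer 2 (weathered basalt): t_2 = 5.46 × 0.18 / 3.165e-05 = 31050 d
  layer 3 (medium sand): t_3 = 3.85 × 0.30 / 3.165e-05 = 36490 d
Total t = Σ t_i = 76866 days = 210.4 years.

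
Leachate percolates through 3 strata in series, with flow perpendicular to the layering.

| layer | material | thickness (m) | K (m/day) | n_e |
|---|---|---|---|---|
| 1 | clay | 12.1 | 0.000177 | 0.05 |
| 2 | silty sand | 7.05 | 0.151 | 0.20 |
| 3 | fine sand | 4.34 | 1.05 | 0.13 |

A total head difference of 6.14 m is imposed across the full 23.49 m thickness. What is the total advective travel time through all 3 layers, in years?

With flow normal to the layers, continuity requires the same specific discharge q through every layer.
Σ(b_i/K_i) = 12.1/0.000177 + 7.05/0.151 + 4.34/1.05 = 68412 d.
q = Δh / Σ(b_i/K_i) = 6.14 / 68412 = 8.975e-05 m/day.
In each layer the seepage velocity is v_i = q/n_i, so the layer transit time is t_i = b_i·n_i / q:
  layer 1 (clay): t_1 = 12.1 × 0.05 / 8.975e-05 = 6741 d
  layer 2 (silty sand): t_2 = 7.05 × 0.20 / 8.975e-05 = 15710 d
  layer 3 (fine sand): t_3 = 4.34 × 0.13 / 8.975e-05 = 6286 d
Total t = Σ t_i = 28738 days = 78.68 years.

78.7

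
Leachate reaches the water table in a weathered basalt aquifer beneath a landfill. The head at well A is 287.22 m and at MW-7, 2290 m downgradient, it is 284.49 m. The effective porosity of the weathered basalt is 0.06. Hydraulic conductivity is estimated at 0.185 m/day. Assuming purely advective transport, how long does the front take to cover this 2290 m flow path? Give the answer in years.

1710

Hydraulic gradient i = (287.22 − 284.49) / 2290 = 2.73 / 2290 = 0.001192.
Darcy flux q = K · i = 0.1850 × 0.001192 = 0.0002205 m/day.
Seepage velocity v = q / n_e = 0.0002205 / 0.06 = 0.003676 m/day.
Travel time t = L / v = 2290 / 0.003676 = 6.230e+05 days = 1706 years.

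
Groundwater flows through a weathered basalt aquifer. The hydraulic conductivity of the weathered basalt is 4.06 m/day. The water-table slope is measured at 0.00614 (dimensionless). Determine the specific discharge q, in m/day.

Hydraulic gradient i = 0.00614.
Specific discharge q = K · i = 4.060 × 0.006140 = 0.02493 m/day.

0.0249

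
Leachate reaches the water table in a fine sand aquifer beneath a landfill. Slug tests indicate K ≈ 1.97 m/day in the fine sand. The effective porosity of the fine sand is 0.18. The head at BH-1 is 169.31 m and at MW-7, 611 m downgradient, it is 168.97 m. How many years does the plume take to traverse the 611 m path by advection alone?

275

Hydraulic gradient i = (169.31 − 168.97) / 611 = 0.34 / 611 = 0.0005565.
Darcy flux q = K · i = 1.970 × 0.0005565 = 0.001096 m/day.
Seepage velocity v = q / n_e = 0.001096 / 0.18 = 0.006090 m/day.
Travel time t = L / v = 611 / 0.006090 = 1.003e+05 days = 274.7 years.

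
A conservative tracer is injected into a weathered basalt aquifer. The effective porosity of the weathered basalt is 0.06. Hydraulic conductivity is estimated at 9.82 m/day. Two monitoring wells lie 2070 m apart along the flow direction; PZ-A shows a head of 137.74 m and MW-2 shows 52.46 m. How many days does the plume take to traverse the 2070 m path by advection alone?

Hydraulic gradient i = (137.74 − 52.46) / 2070 = 85.28 / 2070 = 0.04120.
Darcy flux q = K · i = 9.820 × 0.04120 = 0.4046 m/day.
Seepage velocity v = q / n_e = 0.4046 / 0.06 = 6.743 m/day.
Travel time t = L / v = 2070 / 6.743 = 307.0 days.

307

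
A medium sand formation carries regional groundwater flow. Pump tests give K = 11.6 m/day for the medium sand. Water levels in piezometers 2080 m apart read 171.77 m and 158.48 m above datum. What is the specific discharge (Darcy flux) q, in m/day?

Hydraulic gradient i = (171.77 − 158.48) / 2080 = 13.29 / 2080 = 0.006389.
Specific discharge q = K · i = 11.60 × 0.006389 = 0.07412 m/day.

0.0741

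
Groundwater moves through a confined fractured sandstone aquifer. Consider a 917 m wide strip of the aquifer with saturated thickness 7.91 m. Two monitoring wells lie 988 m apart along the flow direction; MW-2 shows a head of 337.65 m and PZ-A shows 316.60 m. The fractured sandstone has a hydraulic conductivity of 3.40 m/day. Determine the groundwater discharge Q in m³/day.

525

Cross-sectional area A = 917 × 7.91 = 7253 m².
Hydraulic gradient i = (337.65 − 316.60) / 988 = 21.05 / 988 = 0.02131.
Darcy's law: Q = K · A · i = 3.400 × 7253 × 0.02131 = 525.4 m³/day.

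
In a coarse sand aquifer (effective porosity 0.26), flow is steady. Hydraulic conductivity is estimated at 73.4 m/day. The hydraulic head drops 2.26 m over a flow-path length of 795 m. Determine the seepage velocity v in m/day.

0.803

Hydraulic gradient i = Δh / L = 2.26 / 795 = 0.002843.
Darcy flux q = K · i = 73.40 × 0.002843 = 0.2087 m/day.
Seepage velocity v = q / n_e = 0.2087 / 0.26 = 0.8025 m/day.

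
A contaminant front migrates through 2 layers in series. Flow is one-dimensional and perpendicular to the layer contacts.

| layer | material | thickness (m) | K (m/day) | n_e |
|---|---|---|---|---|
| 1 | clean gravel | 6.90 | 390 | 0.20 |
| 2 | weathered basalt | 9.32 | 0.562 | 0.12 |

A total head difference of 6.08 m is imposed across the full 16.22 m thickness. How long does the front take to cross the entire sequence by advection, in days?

With flow normal to the layers, continuity requires the same specific discharge q through every layer.
Σ(b_i/K_i) = 6.90/390 + 9.32/0.562 = 16.60 d.
q = Δh / Σ(b_i/K_i) = 6.08 / 16.60 = 0.3662 m/day.
In each layer the seepage velocity is v_i = q/n_i, so the layer transit time is t_i = b_i·n_i / q:
  layer 1 (clean gravel): t_1 = 6.90 × 0.20 / 0.3662 = 3.768 d
  layer 2 (weathered basalt): t_2 = 9.32 × 0.12 / 0.3662 = 3.054 d
Total t = Σ t_i = 6.822 days.

6.82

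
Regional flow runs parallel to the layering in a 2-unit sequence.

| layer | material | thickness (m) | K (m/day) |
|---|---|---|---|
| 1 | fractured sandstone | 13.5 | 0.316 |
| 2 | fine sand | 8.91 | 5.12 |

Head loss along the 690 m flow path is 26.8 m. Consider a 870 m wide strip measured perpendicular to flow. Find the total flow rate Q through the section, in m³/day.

Flow is parallel to layering, so each bed carries its own Darcy discharge and the transmissivities add.
Σ(K_i·b_i) = 0.316×13.5 + 5.12×8.91 = 49.89 m²/day.
Hydraulic gradient i = Δh / L = 26.8 / 690 = 0.03884.
Q = Σ(K_i·b_i) · W · i = 49.89 × 870 × 0.03884 = 1686 m³/day.

1690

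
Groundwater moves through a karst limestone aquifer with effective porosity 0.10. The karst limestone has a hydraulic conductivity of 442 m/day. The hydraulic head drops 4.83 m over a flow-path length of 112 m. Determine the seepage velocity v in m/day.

191

Hydraulic gradient i = Δh / L = 4.83 / 112 = 0.04313.
Darcy flux q = K · i = 442.0 × 0.04313 = 19.06 m/day.
Seepage velocity v = q / n_e = 19.06 / 0.10 = 190.6 m/day.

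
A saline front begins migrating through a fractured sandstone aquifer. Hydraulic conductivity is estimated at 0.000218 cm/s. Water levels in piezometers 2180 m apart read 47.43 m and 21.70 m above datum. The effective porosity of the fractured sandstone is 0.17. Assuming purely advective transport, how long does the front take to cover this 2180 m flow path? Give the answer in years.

456

Convert K: 0.000218 cm/s × 864 = 0.1884 m/day.
Hydraulic gradient i = (47.43 − 21.70) / 2180 = 25.73 / 2180 = 0.01180.
Darcy flux q = K · i = 0.1884 × 0.01180 = 0.002223 m/day.
Seepage velocity v = q / n_e = 0.002223 / 0.17 = 0.01308 m/day.
Travel time t = L / v = 2180 / 0.01308 = 1.667e+05 days = 456.4 years.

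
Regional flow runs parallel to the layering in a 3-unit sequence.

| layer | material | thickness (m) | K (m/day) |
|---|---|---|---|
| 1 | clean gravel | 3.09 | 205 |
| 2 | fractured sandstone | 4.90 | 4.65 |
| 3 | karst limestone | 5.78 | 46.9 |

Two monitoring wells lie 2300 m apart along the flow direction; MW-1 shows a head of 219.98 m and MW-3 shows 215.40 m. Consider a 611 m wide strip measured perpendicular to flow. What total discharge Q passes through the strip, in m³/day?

1130

Flow is parallel to layering, so each bed carries its own Darcy discharge and the transmissivities add.
Σ(K_i·b_i) = 205×3.09 + 4.65×4.90 + 46.9×5.78 = 927.3 m²/day.
Hydraulic gradient i = (219.98 − 215.40) / 2300 = 4.58 / 2300 = 0.001991.
Q = Σ(K_i·b_i) · W · i = 927.3 × 611 × 0.001991 = 1128 m³/day.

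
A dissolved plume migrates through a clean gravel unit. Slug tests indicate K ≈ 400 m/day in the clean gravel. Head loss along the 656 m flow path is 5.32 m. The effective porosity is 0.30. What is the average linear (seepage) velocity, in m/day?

Hydraulic gradient i = Δh / L = 5.32 / 656 = 0.008110.
Darcy flux q = K · i = 400.0 × 0.008110 = 3.244 m/day.
Seepage velocity v = q / n_e = 3.244 / 0.30 = 10.81 m/day.

10.8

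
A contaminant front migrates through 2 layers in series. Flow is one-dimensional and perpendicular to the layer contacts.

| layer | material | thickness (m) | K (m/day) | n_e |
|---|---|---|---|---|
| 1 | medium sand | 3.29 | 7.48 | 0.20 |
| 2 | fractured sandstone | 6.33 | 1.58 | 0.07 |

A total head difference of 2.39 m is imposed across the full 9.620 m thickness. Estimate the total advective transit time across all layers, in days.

2.05

With flow normal to the layers, continuity requires the same specific discharge q through every layer.
Σ(b_i/K_i) = 3.29/7.48 + 6.33/1.58 = 4.446 d.
q = Δh / Σ(b_i/K_i) = 2.39 / 4.446 = 0.5375 m/day.
In each layer the seepage velocity is v_i = q/n_i, so the layer transit time is t_i = b_i·n_i / q:
  layer 1 (medium sand): t_1 = 3.29 × 0.20 / 0.5375 = 1.224 d
  layer 2 (fractured sandstone): t_2 = 6.33 × 0.07 / 0.5375 = 0.8243 d
Total t = Σ t_i = 2.048 days.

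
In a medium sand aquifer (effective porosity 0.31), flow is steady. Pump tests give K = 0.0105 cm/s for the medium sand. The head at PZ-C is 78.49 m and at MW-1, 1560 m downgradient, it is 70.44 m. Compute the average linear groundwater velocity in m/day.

Convert K: 0.0105 cm/s × 864 = 9.072 m/day.
Hydraulic gradient i = (78.49 − 70.44) / 1560 = 8.05 / 1560 = 0.005160.
Darcy flux q = K · i = 9.072 × 0.005160 = 0.04681 m/day.
Seepage velocity v = q / n_e = 0.04681 / 0.31 = 0.1510 m/day.

0.151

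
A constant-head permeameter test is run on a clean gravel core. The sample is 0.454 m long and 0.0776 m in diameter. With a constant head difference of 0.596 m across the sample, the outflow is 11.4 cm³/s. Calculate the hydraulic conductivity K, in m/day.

159

Cross-sectional area A = π·(d/2)² = π × (0.0776/2)² = 0.004729 m².
Convert discharge: 11.4 cm³/s = 1.140e-05 m³/s.
Darcy's law rearranged: K = Q·L / (A·Δh) = 1.140e-05 × 0.454 / (0.004729 × 0.596) = 0.001836 m/s = 158.6 m/day.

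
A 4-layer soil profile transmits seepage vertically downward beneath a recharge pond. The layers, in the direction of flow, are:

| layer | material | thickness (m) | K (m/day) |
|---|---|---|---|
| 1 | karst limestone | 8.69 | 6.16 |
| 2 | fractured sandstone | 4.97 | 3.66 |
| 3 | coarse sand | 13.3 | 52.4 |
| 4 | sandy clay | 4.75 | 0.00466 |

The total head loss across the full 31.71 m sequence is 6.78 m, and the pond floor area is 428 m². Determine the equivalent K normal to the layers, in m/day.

Flow is perpendicular to layering, so the layers act in series and the equivalent K is the thickness-weighted harmonic mean.
Total thickness L = 8.69 + 4.97 + 13.3 + 4.75 = 31.71 m.
Σ(b_i/K_i) = 8.69/6.16 + 4.97/3.66 + 13.3/52.4 + 4.75/0.00466 = 1022 d.
K_eq = L / Σ(b_i/K_i) = 31.71 / 1022 = 0.03102 m/day.

0.0310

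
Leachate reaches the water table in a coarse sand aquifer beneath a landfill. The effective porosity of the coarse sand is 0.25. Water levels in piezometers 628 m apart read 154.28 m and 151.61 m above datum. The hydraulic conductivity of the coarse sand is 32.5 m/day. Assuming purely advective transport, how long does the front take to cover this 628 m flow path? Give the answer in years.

Hydraulic gradient i = (154.28 − 151.61) / 628 = 2.67 / 628 = 0.004252.
Darcy flux q = K · i = 32.50 × 0.004252 = 0.1382 m/day.
Seepage velocity v = q / n_e = 0.1382 / 0.25 = 0.5527 m/day.
Travel time t = L / v = 628 / 0.5527 = 1136 days = 3.111 years.

3.11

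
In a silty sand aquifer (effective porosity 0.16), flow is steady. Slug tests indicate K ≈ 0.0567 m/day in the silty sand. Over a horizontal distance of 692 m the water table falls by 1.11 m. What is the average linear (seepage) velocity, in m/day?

Hydraulic gradient i = Δh / L = 1.11 / 692 = 0.001604.
Darcy flux q = K · i = 0.05670 × 0.001604 = 9.095e-05 m/day.
Seepage velocity v = q / n_e = 9.095e-05 / 0.16 = 0.0005684 m/day.

0.000568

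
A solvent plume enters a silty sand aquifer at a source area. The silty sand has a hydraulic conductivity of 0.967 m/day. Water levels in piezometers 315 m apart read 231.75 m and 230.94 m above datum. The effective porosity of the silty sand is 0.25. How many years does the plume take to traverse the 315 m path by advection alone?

Hydraulic gradient i = (231.75 − 230.94) / 315 = 0.81 / 315 = 0.002571.
Darcy flux q = K · i = 0.9670 × 0.002571 = 0.002487 m/day.
Seepage velocity v = q / n_e = 0.002487 / 0.25 = 0.009946 m/day.
Travel time t = L / v = 315 / 0.009946 = 31670 days = 86.71 years.

86.7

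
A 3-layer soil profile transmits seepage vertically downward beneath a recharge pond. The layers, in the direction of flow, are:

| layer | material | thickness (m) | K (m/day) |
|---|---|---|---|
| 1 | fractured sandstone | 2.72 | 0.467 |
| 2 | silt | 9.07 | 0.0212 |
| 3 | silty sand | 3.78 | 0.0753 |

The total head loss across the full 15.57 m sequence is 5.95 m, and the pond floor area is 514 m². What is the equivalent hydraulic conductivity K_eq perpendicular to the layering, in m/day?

Flow is perpendicular to layering, so the layers act in series and the equivalent K is the thickness-weighted harmonic mean.
Total thickness L = 2.72 + 9.07 + 3.78 = 15.57 m.
Σ(b_i/K_i) = 2.72/0.467 + 9.07/0.0212 + 3.78/0.0753 = 483.9 d.
K_eq = L / Σ(b_i/K_i) = 15.57 / 483.9 = 0.03218 m/day.

0.0322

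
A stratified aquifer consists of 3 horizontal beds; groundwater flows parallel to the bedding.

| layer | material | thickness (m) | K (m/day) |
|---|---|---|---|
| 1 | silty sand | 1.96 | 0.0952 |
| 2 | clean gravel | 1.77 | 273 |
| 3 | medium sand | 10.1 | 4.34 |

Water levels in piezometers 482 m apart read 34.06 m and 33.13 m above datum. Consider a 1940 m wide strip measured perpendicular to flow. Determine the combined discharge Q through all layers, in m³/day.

1970

Flow is parallel to layering, so each bed carries its own Darcy discharge and the transmissivities add.
Σ(K_i·b_i) = 0.0952×1.96 + 273×1.77 + 4.34×10.1 = 527.2 m²/day.
Hydraulic gradient i = (34.06 − 33.13) / 482 = 0.93 / 482 = 0.001929.
Q = Σ(K_i·b_i) · W · i = 527.2 × 1940 × 0.001929 = 1974 m³/day.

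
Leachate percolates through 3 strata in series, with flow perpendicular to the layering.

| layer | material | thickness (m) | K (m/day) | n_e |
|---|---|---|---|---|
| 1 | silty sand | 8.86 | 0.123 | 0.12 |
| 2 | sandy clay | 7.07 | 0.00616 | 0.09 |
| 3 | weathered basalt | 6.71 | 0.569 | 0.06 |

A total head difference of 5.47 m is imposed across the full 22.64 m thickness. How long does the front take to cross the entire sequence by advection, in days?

With flow normal to the layers, continuity requires the same specific discharge q through every layer.
Σ(b_i/K_i) = 8.86/0.123 + 7.07/0.00616 + 6.71/0.569 = 1232 d.
q = Δh / Σ(b_i/K_i) = 5.47 / 1232 = 0.004442 m/day.
In each layer the seepage velocity is v_i = q/n_i, so the layer transit time is t_i = b_i·n_i / q:
  layer 1 (silty sand): t_1 = 8.86 × 0.12 / 0.004442 = 239.4 d
  layer 2 (sandy clay): t_2 = 7.07 × 0.09 / 0.004442 = 143.3 d
  layer 3 (weathered basalt): t_3 = 6.71 × 0.06 / 0.004442 = 90.64 d
Total t = Σ t_i = 473.3 days.

473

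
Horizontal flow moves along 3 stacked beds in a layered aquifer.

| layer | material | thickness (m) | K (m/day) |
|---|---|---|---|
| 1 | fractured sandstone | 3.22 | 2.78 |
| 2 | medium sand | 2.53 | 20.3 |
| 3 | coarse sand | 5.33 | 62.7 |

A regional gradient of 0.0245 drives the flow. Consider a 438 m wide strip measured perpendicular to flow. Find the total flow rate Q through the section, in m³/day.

4230

Flow is parallel to layering, so each bed carries its own Darcy discharge and the transmissivities add.
Σ(K_i·b_i) = 2.78×3.22 + 20.3×2.53 + 62.7×5.33 = 394.5 m²/day.
Hydraulic gradient i = 0.0245.
Q = Σ(K_i·b_i) · W · i = 394.5 × 438 × 0.02450 = 4233 m³/day.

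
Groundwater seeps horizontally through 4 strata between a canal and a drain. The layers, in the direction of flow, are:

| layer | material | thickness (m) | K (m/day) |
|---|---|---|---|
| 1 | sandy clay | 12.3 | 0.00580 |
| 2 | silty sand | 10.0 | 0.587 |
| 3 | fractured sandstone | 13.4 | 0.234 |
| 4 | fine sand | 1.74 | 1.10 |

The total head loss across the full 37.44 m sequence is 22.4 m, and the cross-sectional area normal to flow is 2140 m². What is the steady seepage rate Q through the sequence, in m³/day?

21.8

Flow is perpendicular to layering, so the layers act in series and the equivalent K is the thickness-weighted harmonic mean.
Total thickness L = 12.3 + 10.0 + 13.4 + 1.74 = 37.44 m.
Σ(b_i/K_i) = 12.3/0.00580 + 10.0/0.587 + 13.4/0.234 + 1.74/1.10 = 2197 d.
K_eq = L / Σ(b_i/K_i) = 37.44 / 2197 = 0.01704 m/day.
Q = K_eq · A · (Δh/L) = 0.01704 × 2140 × (22.4/37.44) = 21.82 m³/day.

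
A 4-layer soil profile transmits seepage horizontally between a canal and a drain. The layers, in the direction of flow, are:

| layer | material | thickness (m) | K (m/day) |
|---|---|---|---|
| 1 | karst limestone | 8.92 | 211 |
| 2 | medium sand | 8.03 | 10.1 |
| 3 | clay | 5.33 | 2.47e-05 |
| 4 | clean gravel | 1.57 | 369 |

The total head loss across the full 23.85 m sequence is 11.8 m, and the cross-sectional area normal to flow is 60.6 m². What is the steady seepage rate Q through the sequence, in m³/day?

Flow is perpendicular to layering, so the layers act in series and the equivalent K is the thickness-weighted harmonic mean.
Total thickness L = 8.92 + 8.03 + 5.33 + 1.57 = 23.85 m.
Σ(b_i/K_i) = 8.92/211 + 8.03/10.1 + 5.33/2.47e-05 + 1.57/369 = 2.158e+05 d.
K_eq = L / Σ(b_i/K_i) = 23.85 / 2.158e+05 = 0.0001105 m/day.
Q = K_eq · A · (Δh/L) = 0.0001105 × 60.6 × (11.8/23.85) = 0.003314 m³/day.

0.00331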